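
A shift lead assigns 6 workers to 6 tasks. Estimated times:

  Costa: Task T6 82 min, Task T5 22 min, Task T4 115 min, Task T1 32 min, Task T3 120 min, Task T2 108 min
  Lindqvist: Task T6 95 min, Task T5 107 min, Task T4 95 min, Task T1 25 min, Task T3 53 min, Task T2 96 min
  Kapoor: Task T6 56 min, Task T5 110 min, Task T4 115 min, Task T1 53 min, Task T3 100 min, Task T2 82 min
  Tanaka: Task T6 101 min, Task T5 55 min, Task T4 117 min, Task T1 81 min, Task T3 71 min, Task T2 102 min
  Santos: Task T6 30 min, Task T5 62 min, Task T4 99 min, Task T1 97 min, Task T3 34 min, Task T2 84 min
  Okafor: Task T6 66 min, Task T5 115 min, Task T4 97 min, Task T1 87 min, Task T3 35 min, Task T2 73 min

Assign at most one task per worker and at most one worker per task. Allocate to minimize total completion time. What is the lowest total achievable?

Optimal: Costa→Task T5 (22 min), Lindqvist→Task T1 (25 min), Kapoor→Task T2 (82 min), Tanaka→Task T4 (117 min), Santos→Task T6 (30 min), Okafor→Task T3 (35 min) — total 22+25+82+117+30+35 = 311 min.
Row-greedy (each worker in turn takes its cheapest remaining task) gives 355 min, worse by 44.
Next-best assignment: Costa→Task T5, Lindqvist→Task T1, Kapoor→Task T6, Tanaka→Task T4, Santos→Task T3, Okafor→Task T2 = 327 min.

Min total: 311 min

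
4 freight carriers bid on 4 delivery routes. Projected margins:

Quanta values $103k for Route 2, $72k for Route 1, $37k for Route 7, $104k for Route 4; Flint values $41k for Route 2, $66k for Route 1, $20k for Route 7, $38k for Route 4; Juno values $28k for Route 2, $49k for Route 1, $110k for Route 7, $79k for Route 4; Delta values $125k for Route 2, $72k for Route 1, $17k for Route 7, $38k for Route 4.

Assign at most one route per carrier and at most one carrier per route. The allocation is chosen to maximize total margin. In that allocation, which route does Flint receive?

Flint receives Route 1.

Treat this as an assignment problem: match each carrier to one route.
Optimal: Quanta→Route 4 ($104k), Flint→Route 1 ($66k), Juno→Route 7 ($110k), Delta→Route 2 ($125k) — total 104+66+110+125 = $405k.
Column-greedy (each route in turn goes to its best remaining carrier) gives $345k, worse by 60.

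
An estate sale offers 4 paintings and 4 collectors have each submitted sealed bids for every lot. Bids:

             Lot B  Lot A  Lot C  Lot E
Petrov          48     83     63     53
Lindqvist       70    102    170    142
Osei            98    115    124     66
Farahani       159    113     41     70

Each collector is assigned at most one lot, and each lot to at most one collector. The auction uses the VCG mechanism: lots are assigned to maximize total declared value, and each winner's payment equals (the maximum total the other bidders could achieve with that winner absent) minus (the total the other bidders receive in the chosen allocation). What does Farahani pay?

Farahani pays $2.

Efficient allocation: Petrov→Lot A ($83), Lindqvist→Lot E ($142), Osei→Lot C ($124), Farahani→Lot B ($159); total welfare W = $508.
Farahani receives Lot B at value $159, so the others get W − 159 = $349.
Without Farahani: best allocation of the remaining 3 bidders over all 4 lots is Petrov→Lot A ($83), Lindqvist→Lot C ($170), Osei→Lot B ($98), total $351.
VCG payment = (others' best without Farahani) − (others' welfare with Farahani) = 351 − 349 = $2.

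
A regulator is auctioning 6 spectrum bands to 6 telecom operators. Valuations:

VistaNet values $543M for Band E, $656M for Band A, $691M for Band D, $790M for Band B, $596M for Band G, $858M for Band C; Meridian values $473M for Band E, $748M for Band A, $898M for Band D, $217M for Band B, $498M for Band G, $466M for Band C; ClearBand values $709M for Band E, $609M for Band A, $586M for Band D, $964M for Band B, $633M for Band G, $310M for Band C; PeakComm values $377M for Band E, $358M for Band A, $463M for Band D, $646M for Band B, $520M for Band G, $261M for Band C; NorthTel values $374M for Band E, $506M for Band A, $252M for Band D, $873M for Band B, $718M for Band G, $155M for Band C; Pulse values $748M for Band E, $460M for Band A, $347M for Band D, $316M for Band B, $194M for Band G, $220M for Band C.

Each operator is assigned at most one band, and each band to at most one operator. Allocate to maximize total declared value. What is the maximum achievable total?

Maximum total: $4544M

Optimal: VistaNet→Band C ($858M), Meridian→Band D ($898M), ClearBand→Band B ($964M), PeakComm→Band A ($358M), NorthTel→Band G ($718M), Pulse→Band E ($748M) — total 858+898+964+358+718+748 = $4544M.
Column-greedy (each band in turn goes to its best remaining operator) gives $4130M, worse by 414.
Every other assignment is strictly worse.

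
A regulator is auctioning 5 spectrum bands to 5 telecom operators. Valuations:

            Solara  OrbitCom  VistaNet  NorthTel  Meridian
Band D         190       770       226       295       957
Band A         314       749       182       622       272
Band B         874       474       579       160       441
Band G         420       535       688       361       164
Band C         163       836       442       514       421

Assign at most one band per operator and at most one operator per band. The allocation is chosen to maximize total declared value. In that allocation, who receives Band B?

Solara receives Band B.

Optimal: Solara→Band B ($874M), OrbitCom→Band C ($836M), VistaNet→Band G ($688M), NorthTel→Band A ($622M), Meridian→Band D ($957M) — total 874+836+688+622+957 = $3977M.
Column-greedy (each band in turn goes to its best remaining operator) gives $3782M, worse by 195.
Swapping Solara↔OrbitCom (Solara→Band C $163M, OrbitCom→Band B $474M) loses 1073.
Checked against all permutations: $3977M is optimal.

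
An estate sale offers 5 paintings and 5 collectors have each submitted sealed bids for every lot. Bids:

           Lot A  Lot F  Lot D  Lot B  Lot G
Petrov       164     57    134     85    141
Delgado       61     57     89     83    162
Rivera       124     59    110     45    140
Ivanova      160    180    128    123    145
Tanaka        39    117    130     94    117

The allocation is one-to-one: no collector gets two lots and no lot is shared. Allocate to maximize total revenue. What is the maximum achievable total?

Maximum total: $710

Optimal: Petrov→Lot A ($164), Delgado→Lot G ($162), Rivera→Lot D ($110), Ivanova→Lot F ($180), Tanaka→Lot B ($94) — total 164+162+110+180+94 = $710.
Column-greedy (each lot in turn goes to its best remaining collector) gives $697, worse by 13.
Next-best assignment: Petrov→Lot A, Delgado→Lot B, Rivera→Lot G, Ivanova→Lot F, Tanaka→Lot D = $697.
Swapping Ivanova↔Delgado (Ivanova→Lot G $145, Delgado→Lot F $57) loses 140.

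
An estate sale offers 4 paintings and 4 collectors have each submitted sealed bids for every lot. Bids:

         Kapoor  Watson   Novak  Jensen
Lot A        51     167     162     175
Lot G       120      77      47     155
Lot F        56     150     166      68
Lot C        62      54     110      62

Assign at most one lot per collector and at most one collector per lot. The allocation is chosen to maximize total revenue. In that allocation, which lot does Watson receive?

Watson receives Lot F.

Optimal: Kapoor→Lot G ($120), Watson→Lot F ($150), Novak→Lot C ($110), Jensen→Lot A ($175) — total 120+150+110+175 = $555.
Row-greedy (each collector in turn takes its best remaining lot) gives $515, worse by 40.
Next-best assignment: Kapoor→Lot C, Watson→Lot A, Novak→Lot F, Jensen→Lot G = $550.
Swapping Novak↔Jensen (Novak→Lot A $162, Jensen→Lot C $62) loses 61.
Watson's own top lot is Lot A ($167), but forcing Watson→Lot A and reassigning the rest optimally gives only $550 — worse by 5.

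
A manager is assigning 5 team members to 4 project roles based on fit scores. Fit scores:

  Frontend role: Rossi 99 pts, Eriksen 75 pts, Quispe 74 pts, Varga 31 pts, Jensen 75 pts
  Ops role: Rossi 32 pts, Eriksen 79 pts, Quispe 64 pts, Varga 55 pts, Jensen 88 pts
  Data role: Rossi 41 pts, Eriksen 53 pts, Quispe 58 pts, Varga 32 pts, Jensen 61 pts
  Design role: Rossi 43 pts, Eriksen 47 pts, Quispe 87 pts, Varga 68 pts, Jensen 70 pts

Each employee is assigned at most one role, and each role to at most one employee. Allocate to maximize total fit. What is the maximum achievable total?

Treat this as an assignment problem: match each employee to one role.
Optimal: Rossi→Frontend role (99 pts), Jensen→Ops role (88 pts), Eriksen→Data role (53 pts), Quispe→Design role (87 pts) — total 99+88+53+87 = 327 pts.
Row-greedy (each employee in turn takes its best remaining role) gives 297 pts, worse by 30.

Max total: 327 pts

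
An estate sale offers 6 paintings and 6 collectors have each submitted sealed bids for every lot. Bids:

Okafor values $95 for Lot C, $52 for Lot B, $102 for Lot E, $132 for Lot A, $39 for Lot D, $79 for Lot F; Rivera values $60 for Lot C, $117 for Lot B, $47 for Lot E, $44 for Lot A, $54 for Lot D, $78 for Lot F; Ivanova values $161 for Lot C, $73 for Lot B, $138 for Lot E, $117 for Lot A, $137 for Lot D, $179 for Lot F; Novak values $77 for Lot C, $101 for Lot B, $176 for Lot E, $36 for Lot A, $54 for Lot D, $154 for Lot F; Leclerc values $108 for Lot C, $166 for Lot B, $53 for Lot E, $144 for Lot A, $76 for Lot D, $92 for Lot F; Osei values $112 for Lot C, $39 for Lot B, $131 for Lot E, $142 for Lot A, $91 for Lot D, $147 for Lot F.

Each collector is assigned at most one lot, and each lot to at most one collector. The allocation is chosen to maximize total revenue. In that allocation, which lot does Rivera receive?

This is the linear assignment problem.
Optimal: Okafor→Lot A ($132), Rivera→Lot D ($54), Ivanova→Lot C ($161), Novak→Lot E ($176), Leclerc→Lot B ($166), Osei→Lot F ($147) — total 132+54+161+176+166+147 = $836.
Row-greedy (each collector in turn takes its best remaining lot) gives $803, worse by 33.
Next-best assignment: Okafor→Lot A, Rivera→Lot D, Ivanova→Lot F, Novak→Lot E, Leclerc→Lot B, Osei→Lot C = $819.
Swapping Osei↔Leclerc (Osei→Lot B $39, Leclerc→Lot F $92) loses 182.
Rivera's own top lot is Lot B ($117), but forcing Rivera→Lot B and reassigning the rest optimally gives only $817 — worse by 19.

Rivera receives Lot D.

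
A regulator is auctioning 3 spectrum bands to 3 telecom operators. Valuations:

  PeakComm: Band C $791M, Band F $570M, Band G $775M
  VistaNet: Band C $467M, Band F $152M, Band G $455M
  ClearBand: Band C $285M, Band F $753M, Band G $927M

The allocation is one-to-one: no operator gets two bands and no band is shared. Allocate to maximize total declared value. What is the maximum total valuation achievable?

Max total: $1999M

This is a one-to-one assignment (maximum-weight bipartite matching).
Optimal: PeakComm→Band C ($791M), VistaNet→Band G ($455M), ClearBand→Band F ($753M) — total 791+455+753 = $1999M.
Max-entry greedy (repeatedly take the single best remaining cell) gives $1870M, worse by 129.
Swapping PeakComm↔VistaNet (PeakComm→Band G $775M, VistaNet→Band C $467M) loses 4.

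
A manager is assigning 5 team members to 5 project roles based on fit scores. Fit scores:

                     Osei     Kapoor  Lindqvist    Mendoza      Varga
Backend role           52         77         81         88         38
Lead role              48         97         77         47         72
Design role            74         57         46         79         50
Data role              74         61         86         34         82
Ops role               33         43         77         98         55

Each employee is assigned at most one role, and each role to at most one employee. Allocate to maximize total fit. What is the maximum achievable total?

Max total: 432 pts

Treat this as an assignment problem: match each employee to one role.
Optimal: Osei→Design role (74 pts), Kapoor→Lead role (97 pts), Lindqvist→Backend role (81 pts), Mendoza→Ops role (98 pts), Varga→Data role (82 pts) — total 74+97+81+98+82 = 432 pts.
Column-greedy (each role in turn goes to its best remaining employee) gives 400 pts, worse by 32.
Next-best assignment: Osei→Design role, Kapoor→Lead role, Lindqvist→Ops role, Mendoza→Backend role, Varga→Data role = 418 pts.
Swapping Mendoza↔Osei (Mendoza→Design role 79 pts, Osei→Ops role 33 pts) loses 60.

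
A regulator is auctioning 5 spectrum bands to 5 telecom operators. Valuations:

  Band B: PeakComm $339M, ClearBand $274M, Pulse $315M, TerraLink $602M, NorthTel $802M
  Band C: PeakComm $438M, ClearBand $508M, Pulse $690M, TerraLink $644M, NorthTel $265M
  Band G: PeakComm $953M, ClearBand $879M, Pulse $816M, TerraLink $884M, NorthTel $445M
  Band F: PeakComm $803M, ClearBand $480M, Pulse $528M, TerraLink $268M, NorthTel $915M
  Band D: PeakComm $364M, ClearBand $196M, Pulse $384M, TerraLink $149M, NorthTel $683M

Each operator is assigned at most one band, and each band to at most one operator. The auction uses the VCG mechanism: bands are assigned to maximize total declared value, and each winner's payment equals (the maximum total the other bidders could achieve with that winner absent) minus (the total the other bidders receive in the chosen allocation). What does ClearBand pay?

ClearBand pays $401M.

Efficient allocation: PeakComm→Band F ($803M), ClearBand→Band G ($879M), Pulse→Band C ($690M), TerraLink→Band B ($602M), NorthTel→Band D ($683M); total welfare W = $3657M.
ClearBand receives Band G at value $879M, so the others get W − 879 = $2778M.
Without ClearBand: best allocation of the remaining 4 bidders over all 5 bands is PeakComm→Band F ($803M), Pulse→Band C ($690M), TerraLink→Band G ($884M), NorthTel→Band B ($802M), total $3179M.
VCG payment = (others' best without ClearBand) − (others' welfare with ClearBand) = 3179 − 2778 = $401M.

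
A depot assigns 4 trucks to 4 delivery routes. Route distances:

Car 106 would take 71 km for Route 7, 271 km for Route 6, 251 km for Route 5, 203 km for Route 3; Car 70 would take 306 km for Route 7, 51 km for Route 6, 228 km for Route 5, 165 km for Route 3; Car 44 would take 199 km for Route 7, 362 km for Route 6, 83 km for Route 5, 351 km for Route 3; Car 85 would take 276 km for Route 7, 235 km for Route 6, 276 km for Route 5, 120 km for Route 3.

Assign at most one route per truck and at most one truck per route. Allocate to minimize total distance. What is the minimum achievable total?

Minimum total: 325 km

This is the linear assignment problem.
Optimal: Car 106→Route 7 (71 km), Car 70→Route 6 (51 km), Car 44→Route 5 (83 km), Car 85→Route 3 (120 km) — total 71+51+83+120 = 325 km.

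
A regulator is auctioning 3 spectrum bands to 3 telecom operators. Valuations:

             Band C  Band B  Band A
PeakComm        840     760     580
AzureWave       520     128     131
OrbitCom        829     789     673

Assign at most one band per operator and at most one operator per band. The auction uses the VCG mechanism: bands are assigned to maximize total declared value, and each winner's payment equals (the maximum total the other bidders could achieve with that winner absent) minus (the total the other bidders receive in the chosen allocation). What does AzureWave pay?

Efficient allocation: PeakComm→Band B ($760M), AzureWave→Band C ($520M), OrbitCom→Band A ($673M); total welfare W = $1953M.
AzureWave receives Band C at value $520M, so the others get W − 520 = $1433M.
Without AzureWave: best allocation of the remaining 2 bidders over all 3 bands is PeakComm→Band C ($840M), OrbitCom→Band B ($789M), total $1629M.
VCG payment = (others' best without AzureWave) − (others' welfare with AzureWave) = 1629 − 1433 = $196M.

AzureWave pays $196M.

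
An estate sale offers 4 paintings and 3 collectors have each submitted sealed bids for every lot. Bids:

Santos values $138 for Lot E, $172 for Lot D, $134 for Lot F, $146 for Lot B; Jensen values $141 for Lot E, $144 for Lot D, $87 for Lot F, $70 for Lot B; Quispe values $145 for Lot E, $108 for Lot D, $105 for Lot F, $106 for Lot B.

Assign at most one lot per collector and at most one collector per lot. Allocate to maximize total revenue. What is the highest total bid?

This is the linear assignment problem.
Optimal: Santos→Lot B ($146), Jensen→Lot D ($144), Quispe→Lot E ($145) — total 146+144+145 = $435.
Max-entry greedy (repeatedly take the single best remaining cell) gives $404, worse by 31.

Max total: $435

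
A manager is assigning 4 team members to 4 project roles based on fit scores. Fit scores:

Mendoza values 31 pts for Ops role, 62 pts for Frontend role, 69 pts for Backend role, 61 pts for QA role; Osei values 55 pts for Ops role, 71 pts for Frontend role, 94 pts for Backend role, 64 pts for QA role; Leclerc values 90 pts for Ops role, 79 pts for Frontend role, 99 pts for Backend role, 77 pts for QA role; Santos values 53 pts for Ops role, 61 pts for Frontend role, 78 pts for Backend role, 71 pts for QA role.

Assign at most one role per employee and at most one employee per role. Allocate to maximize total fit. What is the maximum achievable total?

This is a one-to-one assignment (maximum-weight bipartite matching).
Optimal: Mendoza→Frontend role (62 pts), Osei→Backend role (94 pts), Leclerc→Ops role (90 pts), Santos→QA role (71 pts) — total 62+94+90+71 = 317 pts.
Next-best assignment: Mendoza→QA role, Osei→Backend role, Leclerc→Ops role, Santos→Frontend role = 306 pts.
Swapping Santos↔Osei (Santos→Backend role 78 pts, Osei→QA role 64 pts) loses 23.

Maximum total: 317 pts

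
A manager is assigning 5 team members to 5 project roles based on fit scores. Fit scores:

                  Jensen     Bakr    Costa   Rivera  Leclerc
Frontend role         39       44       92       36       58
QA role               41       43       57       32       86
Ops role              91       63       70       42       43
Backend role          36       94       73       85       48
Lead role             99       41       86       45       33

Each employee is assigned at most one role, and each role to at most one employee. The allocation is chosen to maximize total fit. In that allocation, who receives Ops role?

Bakr receives Ops role.

This is the linear assignment problem.
Optimal: Jensen→Lead role (99 pts), Bakr→Ops role (63 pts), Costa→Frontend role (92 pts), Rivera→Backend role (85 pts), Leclerc→QA role (86 pts) — total 99+63+92+85+86 = 425 pts.
Column-greedy (each role in turn goes to its best remaining employee) gives 408 pts, worse by 17.
Next-best assignment: Jensen→Lead role, Bakr→Backend role, Costa→Frontend role, Rivera→Ops role, Leclerc→QA role = 413 pts.
Swapping Leclerc↔Rivera (Leclerc→Backend role 48 pts, Rivera→QA role 32 pts) loses 91.
Checked against all permutations: 425 pts is optimal.
Bakr's own top role is Backend role (94 pts), but forcing Bakr→Backend role and reassigning the rest optimally gives only 413 pts — worse by 12.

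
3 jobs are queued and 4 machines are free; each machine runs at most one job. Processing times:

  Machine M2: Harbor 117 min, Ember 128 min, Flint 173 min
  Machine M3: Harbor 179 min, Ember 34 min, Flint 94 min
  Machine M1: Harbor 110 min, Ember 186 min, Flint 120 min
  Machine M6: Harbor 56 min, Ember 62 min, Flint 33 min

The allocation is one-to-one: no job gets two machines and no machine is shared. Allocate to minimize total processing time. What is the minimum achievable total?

Minimum total: 177 min

Optimal: Harbor→Machine M1 (110 min), Ember→Machine M3 (34 min), Flint→Machine M6 (33 min) — total 110+34+33 = 177 min.
Next-best assignment: Harbor→Machine M2, Ember→Machine M3, Flint→Machine M6 = 184 min.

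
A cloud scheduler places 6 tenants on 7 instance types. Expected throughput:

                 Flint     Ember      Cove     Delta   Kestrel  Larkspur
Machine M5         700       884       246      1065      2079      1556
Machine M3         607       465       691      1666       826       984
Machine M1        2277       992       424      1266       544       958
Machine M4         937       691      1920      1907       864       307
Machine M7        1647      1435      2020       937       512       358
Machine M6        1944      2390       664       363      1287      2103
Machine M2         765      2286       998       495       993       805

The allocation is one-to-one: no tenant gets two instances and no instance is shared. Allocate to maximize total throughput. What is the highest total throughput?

Optimal: Flint→Machine M1 (2277 ops/s), Ember→Machine M2 (2286 ops/s), Cove→Machine M7 (2020 ops/s), Delta→Machine M4 (1907 ops/s), Kestrel→Machine M5 (2079 ops/s), Larkspur→Machine M6 (2103 ops/s) — total 2277+2286+2020+1907+2079+2103 = 12672 ops/s.
Max-entry greedy (repeatedly take the single best remaining cell) gives 11657 ops/s, worse by 1015.

Max total: 12672 ops/s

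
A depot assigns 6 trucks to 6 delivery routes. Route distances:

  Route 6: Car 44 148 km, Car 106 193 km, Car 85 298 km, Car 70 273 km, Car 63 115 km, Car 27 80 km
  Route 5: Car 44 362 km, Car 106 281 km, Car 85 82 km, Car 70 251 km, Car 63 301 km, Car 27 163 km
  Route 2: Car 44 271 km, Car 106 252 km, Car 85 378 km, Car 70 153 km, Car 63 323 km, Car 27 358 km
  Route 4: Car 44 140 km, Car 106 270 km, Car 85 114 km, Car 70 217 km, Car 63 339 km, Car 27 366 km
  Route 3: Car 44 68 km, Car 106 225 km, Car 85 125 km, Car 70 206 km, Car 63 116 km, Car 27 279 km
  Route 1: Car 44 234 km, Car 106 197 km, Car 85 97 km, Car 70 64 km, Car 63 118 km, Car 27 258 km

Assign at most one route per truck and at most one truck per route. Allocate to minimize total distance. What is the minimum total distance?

Optimal: Car 44→Route 4 (140 km), Car 106→Route 2 (252 km), Car 85→Route 5 (82 km), Car 70→Route 1 (64 km), Car 63→Route 3 (116 km), Car 27→Route 6 (80 km) — total 140+252+82+64+116+80 = 734 km.

Min total: 734 km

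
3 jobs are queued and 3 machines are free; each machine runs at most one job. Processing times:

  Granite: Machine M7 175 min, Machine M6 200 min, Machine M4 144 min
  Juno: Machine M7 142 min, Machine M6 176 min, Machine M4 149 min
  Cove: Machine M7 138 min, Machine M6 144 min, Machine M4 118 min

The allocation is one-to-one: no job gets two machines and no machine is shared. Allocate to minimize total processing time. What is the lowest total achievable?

Minimum total: 430 min

Optimal: Granite→Machine M4 (144 min), Juno→Machine M7 (142 min), Cove→Machine M6 (144 min) — total 144+142+144 = 430 min.
Column-greedy (each machine in turn goes to its cheapest remaining job) gives 458 min, worse by 28.
No other one-to-one assignment undercuts 430 min.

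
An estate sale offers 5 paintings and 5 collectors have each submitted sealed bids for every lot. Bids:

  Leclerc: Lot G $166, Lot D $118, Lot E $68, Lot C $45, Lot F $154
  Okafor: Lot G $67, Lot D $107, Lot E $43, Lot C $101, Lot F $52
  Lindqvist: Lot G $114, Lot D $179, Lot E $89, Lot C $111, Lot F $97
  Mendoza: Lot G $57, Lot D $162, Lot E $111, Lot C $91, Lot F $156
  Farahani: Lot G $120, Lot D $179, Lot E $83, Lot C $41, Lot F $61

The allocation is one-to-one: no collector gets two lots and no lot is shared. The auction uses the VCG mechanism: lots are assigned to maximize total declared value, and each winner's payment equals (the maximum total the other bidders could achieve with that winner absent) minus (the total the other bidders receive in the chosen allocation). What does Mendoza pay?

Mendoza pays $19.

Efficient allocation: Leclerc→Lot G ($166), Okafor→Lot C ($101), Lindqvist→Lot E ($89), Mendoza→Lot F ($156), Farahani→Lot D ($179); total welfare W = $691.
Mendoza receives Lot F at value $156, so the others get W − 156 = $535.
Without Mendoza: best allocation of the remaining 4 bidders over all 5 lots is Leclerc→Lot F ($154), Okafor→Lot C ($101), Lindqvist→Lot D ($179), Farahani→Lot G ($120), total $554.
VCG payment = (others' best without Mendoza) − (others' welfare with Mendoza) = 554 − 535 = $19.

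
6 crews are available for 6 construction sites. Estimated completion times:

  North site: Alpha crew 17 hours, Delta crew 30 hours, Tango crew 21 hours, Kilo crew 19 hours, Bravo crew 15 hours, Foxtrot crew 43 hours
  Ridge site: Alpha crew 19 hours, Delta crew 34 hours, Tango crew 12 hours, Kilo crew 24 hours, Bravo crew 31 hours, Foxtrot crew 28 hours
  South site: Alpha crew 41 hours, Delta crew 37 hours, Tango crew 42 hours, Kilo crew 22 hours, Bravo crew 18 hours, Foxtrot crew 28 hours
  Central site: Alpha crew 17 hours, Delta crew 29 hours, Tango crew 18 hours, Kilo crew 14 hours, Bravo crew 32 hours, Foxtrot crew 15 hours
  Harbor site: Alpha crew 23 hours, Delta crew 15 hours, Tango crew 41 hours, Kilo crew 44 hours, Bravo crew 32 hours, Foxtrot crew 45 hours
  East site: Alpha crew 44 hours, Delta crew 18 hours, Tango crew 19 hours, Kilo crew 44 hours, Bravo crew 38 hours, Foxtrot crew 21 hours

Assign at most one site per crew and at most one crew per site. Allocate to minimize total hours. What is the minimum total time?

This is a one-to-one assignment (minimum-cost bipartite matching).
Optimal: Alpha crew→North site (17 hours), Delta crew→Harbor site (15 hours), Tango crew→Ridge site (12 hours), Kilo crew→Central site (14 hours), Bravo crew→South site (18 hours), Foxtrot crew→East site (21 hours) — total 17+15+12+14+18+21 = 97 hours.
Column-greedy (each site in turn goes to its cheapest remaining crew) gives 123 hours, worse by 26.
Next-best assignment: Alpha crew→Central site, Delta crew→Harbor site, Tango crew→Ridge site, Kilo crew→North site, Bravo crew→South site, Foxtrot crew→East site = 102 hours.

Minimum total: 97 hours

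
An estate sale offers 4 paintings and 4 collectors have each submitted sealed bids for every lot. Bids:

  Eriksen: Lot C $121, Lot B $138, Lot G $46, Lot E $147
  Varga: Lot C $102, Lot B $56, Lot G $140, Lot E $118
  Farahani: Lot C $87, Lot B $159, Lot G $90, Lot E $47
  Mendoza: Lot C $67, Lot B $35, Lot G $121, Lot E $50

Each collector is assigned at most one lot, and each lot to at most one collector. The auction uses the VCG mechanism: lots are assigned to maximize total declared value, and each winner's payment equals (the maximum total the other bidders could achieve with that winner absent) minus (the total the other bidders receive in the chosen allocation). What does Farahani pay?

Farahani pays $7.

Efficient allocation: Eriksen→Lot E ($147), Varga→Lot C ($102), Farahani→Lot B ($159), Mendoza→Lot G ($121); total welfare W = $529.
Farahani receives Lot B at value $159, so the others get W − 159 = $370.
Without Farahani: best allocation of the remaining 3 bidders over all 4 lots is Eriksen→Lot B ($138), Varga→Lot E ($118), Mendoza→Lot G ($121), total $377.
VCG payment = (others' best without Farahani) − (others' welfare with Farahani) = 377 − 370 = $7.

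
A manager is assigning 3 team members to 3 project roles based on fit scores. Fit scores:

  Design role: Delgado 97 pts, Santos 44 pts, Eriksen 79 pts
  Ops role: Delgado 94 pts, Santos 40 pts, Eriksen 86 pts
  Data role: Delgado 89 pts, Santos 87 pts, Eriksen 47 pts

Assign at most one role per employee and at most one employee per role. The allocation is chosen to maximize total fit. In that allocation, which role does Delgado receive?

Optimal: Delgado→Design role (97 pts), Santos→Data role (87 pts), Eriksen→Ops role (86 pts) — total 97+87+86 = 270 pts.

Delgado receives Design role.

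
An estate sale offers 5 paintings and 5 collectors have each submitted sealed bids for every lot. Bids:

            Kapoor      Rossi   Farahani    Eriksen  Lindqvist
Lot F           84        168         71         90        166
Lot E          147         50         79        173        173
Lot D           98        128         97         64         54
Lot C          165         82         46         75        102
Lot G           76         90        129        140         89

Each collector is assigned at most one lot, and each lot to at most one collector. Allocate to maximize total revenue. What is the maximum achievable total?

Maximum total: $761

Treat this as an assignment problem: match each collector to one lot.
Optimal: Kapoor→Lot C ($165), Rossi→Lot D ($128), Farahani→Lot G ($129), Eriksen→Lot E ($173), Lindqvist→Lot F ($166) — total 165+128+129+173+166 = $761.
Row-greedy (each collector in turn takes its best remaining lot) gives $689, worse by 72.
Swapping Farahani↔Kapoor (Farahani→Lot C $46, Kapoor→Lot G $76) loses 172.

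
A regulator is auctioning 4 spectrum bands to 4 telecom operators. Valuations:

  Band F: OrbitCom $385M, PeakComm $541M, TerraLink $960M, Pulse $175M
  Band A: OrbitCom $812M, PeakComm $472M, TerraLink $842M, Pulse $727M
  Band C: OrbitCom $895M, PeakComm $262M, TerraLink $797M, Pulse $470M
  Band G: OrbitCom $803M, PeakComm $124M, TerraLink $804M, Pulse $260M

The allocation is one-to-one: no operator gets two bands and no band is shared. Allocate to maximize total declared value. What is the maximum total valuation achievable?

Treat this as an assignment problem: match each operator to one band.
Optimal: OrbitCom→Band C ($895M), PeakComm→Band F ($541M), TerraLink→Band G ($804M), Pulse→Band A ($727M) — total 895+541+804+727 = $2967M.
Column-greedy (each band in turn goes to its best remaining operator) gives $2366M, worse by 601.
Swapping OrbitCom↔TerraLink (OrbitCom→Band G $803M, TerraLink→Band C $797M) loses 99.

Max total: $2967M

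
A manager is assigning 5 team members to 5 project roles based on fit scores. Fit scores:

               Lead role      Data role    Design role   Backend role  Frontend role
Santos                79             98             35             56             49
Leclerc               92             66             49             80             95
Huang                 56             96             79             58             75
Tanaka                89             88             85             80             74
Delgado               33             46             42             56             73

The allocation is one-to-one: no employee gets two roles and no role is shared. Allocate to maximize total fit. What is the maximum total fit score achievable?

Maximum total: 422 pts

Optimal: Santos→Data role (98 pts), Leclerc→Lead role (92 pts), Huang→Design role (79 pts), Tanaka→Backend role (80 pts), Delgado→Frontend role (73 pts) — total 98+92+79+80+73 = 422 pts.
Max-entry greedy (repeatedly take the single best remaining cell) gives 417 pts, worse by 5.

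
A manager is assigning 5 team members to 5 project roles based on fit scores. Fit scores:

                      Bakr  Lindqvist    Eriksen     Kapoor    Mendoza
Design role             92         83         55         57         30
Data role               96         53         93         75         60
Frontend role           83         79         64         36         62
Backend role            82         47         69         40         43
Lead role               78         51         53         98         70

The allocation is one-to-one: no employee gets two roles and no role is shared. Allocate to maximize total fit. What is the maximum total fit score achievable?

Treat this as an assignment problem: match each employee to one role.
Optimal: Bakr→Backend role (82 pts), Lindqvist→Design role (83 pts), Eriksen→Data role (93 pts), Kapoor→Lead role (98 pts), Mendoza→Frontend role (62 pts) — total 82+83+93+98+62 = 418 pts.
Column-greedy (each role in turn goes to its best remaining employee) gives 405 pts, worse by 13.

Maximum total: 418 pts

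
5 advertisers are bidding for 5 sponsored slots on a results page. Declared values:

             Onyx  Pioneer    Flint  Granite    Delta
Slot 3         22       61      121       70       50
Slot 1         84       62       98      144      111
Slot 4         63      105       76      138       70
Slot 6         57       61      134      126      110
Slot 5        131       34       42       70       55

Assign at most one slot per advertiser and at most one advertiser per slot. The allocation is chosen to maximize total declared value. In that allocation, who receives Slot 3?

Flint receives Slot 3.

Treat this as an assignment problem: match each advertiser to one slot.
Optimal: Onyx→Slot 5 ($131), Pioneer→Slot 4 ($105), Flint→Slot 3 ($121), Granite→Slot 1 ($144), Delta→Slot 6 ($110) — total 131+105+121+144+110 = $611.
Row-greedy (each advertiser in turn takes its best remaining slot) gives $564, worse by 47.
Next-best assignment: Onyx→Slot 5, Pioneer→Slot 4, Flint→Slot 3, Granite→Slot 6, Delta→Slot 1 = $594.
No other one-to-one assignment exceeds $611.
Flint's own top slot is Slot 6 ($134), but forcing Flint→Slot 6 and reassigning the rest optimally gives only $575 — worse by 36.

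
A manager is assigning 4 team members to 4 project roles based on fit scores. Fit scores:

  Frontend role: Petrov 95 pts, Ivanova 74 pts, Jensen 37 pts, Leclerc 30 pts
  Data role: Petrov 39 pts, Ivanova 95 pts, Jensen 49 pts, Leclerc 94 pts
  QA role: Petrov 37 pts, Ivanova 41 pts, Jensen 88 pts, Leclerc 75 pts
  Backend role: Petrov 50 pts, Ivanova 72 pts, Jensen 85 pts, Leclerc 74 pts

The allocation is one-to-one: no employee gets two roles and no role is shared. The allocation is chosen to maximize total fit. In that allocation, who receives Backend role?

Optimal: Petrov→Frontend role (95 pts), Ivanova→Data role (95 pts), Jensen→QA role (88 pts), Leclerc→Backend role (74 pts) — total 95+95+88+74 = 352 pts.
Swapping Petrov↔Ivanova (Petrov→Data role 39 pts, Ivanova→Frontend role 74 pts) loses 77.
Every other assignment is strictly worse.
Leclerc's own top role is Data role (94 pts), but forcing Leclerc→Data role and reassigning the rest optimally gives only 349 pts — worse by 3.

Leclerc receives Backend role.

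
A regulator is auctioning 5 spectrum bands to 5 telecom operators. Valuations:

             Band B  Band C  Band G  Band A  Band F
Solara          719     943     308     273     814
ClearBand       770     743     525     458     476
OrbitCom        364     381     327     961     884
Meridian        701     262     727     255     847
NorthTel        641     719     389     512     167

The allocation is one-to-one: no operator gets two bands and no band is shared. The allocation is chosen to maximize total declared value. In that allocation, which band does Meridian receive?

Meridian receives Band G.

Optimal: Solara→Band F ($814M), ClearBand→Band B ($770M), OrbitCom→Band A ($961M), Meridian→Band G ($727M), NorthTel→Band C ($719M) — total 814+770+961+727+719 = $3991M.
Column-greedy (each band in turn goes to its best remaining operator) gives $3568M, worse by 423.
Next-best assignment: Solara→Band C, ClearBand→Band G, OrbitCom→Band A, Meridian→Band F, NorthTel→Band B = $3917M.
Swapping Solara↔NorthTel (Solara→Band C $943M, NorthTel→Band F $167M) loses 423.
Meridian's own top band is Band F ($847M), but forcing Meridian→Band F and reassigning the rest optimally gives only $3917M — worse by 74.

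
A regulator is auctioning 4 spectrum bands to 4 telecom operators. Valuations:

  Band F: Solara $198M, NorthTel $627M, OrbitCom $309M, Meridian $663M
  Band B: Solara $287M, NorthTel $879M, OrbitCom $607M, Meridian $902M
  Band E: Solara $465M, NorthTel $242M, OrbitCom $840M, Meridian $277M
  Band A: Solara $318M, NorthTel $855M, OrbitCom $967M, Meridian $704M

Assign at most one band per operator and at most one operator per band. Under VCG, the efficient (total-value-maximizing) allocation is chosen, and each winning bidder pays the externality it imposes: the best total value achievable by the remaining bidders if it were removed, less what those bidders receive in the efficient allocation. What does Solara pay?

Solara pays $88M.

Efficient allocation: Solara→Band E ($465M), NorthTel→Band B ($879M), OrbitCom→Band A ($967M), Meridian→Band F ($663M); total welfare W = $2974M.
Solara receives Band E at value $465M, so the others get W − 465 = $2509M.
Without Solara: best allocation of the remaining 3 bidders over all 4 bands is NorthTel→Band A ($855M), OrbitCom→Band E ($840M), Meridian→Band B ($902M), total $2597M.
VCG payment = (others' best without Solara) − (others' welfare with Solara) = 2597 − 2509 = $88M.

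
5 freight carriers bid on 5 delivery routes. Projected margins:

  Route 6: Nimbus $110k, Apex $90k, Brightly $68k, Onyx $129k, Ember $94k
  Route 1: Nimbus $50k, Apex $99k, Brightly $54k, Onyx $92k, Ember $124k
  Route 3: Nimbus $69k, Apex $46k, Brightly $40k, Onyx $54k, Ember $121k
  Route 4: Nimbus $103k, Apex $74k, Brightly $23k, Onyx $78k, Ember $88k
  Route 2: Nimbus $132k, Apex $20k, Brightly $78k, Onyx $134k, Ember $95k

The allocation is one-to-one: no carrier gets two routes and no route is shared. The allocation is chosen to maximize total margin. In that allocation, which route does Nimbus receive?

Nimbus receives Route 4.

This is the linear assignment problem.
Optimal: Nimbus→Route 4 ($103k), Apex→Route 1 ($99k), Brightly→Route 2 ($78k), Onyx→Route 6 ($129k), Ember→Route 3 ($121k) — total 103+99+78+129+121 = $530k.
Column-greedy (each route in turn goes to its best remaining carrier) gives $474k, worse by 56.
Next-best assignment: Nimbus→Route 4, Apex→Route 1, Brightly→Route 6, Onyx→Route 2, Ember→Route 3 = $525k.
Nimbus's own top route is Route 2 ($132k), but forcing Nimbus→Route 2 and reassigning the rest optimally gives only $510k — worse by 20.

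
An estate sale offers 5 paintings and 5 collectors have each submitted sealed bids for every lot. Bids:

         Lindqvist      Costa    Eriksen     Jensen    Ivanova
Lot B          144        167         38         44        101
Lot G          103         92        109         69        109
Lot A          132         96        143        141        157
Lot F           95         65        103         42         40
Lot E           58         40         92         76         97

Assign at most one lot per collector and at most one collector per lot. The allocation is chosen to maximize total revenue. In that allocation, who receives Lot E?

Ivanova receives Lot E.

Treat this as an assignment problem: match each collector to one lot.
Optimal: Lindqvist→Lot G ($103), Costa→Lot B ($167), Eriksen→Lot F ($103), Jensen→Lot A ($141), Ivanova→Lot E ($97) — total 103+167+103+141+97 = $611.
Row-greedy (each collector in turn takes its best remaining lot) gives $465, worse by 146.
Next-best assignment: Lindqvist→Lot F, Costa→Lot B, Eriksen→Lot G, Jensen→Lot A, Ivanova→Lot E = $609.
Swapping Eriksen↔Ivanova (Eriksen→Lot E $92, Ivanova→Lot F $40) loses 68.
Ivanova's own top lot is Lot A ($157), but forcing Ivanova→Lot A and reassigning the rest optimally gives only $606 — worse by 5.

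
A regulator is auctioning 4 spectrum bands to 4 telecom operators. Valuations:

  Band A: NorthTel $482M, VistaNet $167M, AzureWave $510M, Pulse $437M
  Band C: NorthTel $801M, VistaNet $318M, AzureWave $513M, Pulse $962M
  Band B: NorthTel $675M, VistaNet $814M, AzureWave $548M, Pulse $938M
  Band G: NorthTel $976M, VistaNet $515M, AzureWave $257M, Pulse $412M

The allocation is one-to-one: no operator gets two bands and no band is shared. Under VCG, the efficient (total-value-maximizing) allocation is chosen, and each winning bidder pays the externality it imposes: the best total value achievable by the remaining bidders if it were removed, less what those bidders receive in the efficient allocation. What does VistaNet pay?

VistaNet pays $38M.

Efficient allocation: NorthTel→Band G ($976M), VistaNet→Band B ($814M), AzureWave→Band A ($510M), Pulse→Band C ($962M); total welfare W = $3262M.
VistaNet receives Band B at value $814M, so the others get W − 814 = $2448M.
Without VistaNet: best allocation of the remaining 3 bidders over all 4 bands is NorthTel→Band G ($976M), AzureWave→Band B ($548M), Pulse→Band C ($962M), total $2486M.
VCG payment = (others' best without VistaNet) − (others' welfare with VistaNet) = 2486 − 2448 = $38M.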